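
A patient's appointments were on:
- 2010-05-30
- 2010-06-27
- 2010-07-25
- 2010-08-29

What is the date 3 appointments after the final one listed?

All Sundays; the gaps (28, 28, 35) vary with month length.
This is the last Sunday of each month.
Last Sunday of September 2010: 2010-09-26.
Last Sunday of October 2010: 2010-10-31.
November 2010 ends with Sunday 2010-11-28.

2010-11-28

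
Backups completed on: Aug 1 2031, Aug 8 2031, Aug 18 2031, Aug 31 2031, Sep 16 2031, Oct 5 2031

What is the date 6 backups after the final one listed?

Mar 30 2032

The spacing grows by 3 each time: 7, 10, 13, 16, 19 days.
Next gap: 22 days. Oct 5 2031 + 22 days = Oct 27 2031.
Next gap: 25 days. Oct 27 2031 + 25 days = Nov 21 2031.
Next gap: 28 days. Nov 21 2031 + 28 days = Dec 19 2031.
Next gap: 31 days. Dec 19 2031 + 31 days = Jan 19 2032.
Next gap: 34 days. Jan 19 2032 + 34 days = Feb 22 2032.
Next gap: 37 days. Feb 22 2032 + 37 days = Mar 30 2032.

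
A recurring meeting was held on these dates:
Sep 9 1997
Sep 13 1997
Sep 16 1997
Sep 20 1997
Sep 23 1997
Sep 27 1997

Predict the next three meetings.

The gap pattern 4, 3, 4, 3, 4 repeats every 2 events.
These are the Tuesdays and Saturdays of each week.
The following Tuesday is Sep 30 1997.
The following Saturday is Oct 4 1997.
Next Tuesday: Oct 7 1997.

Sep 30 1997, Oct 4 1997, Oct 7 1997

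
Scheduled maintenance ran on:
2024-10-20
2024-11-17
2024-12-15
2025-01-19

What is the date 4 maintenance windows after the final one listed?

Gaps: 28, 28, 35 days — a mix of 28 and 35. Every date is a Sunday.
Each is the 3rd Sunday of its month.
February 2025 — 3rd Sunday is 2025-02-16.
3rd Sunday of March 2025: 2025-03-16.
3rd Sunday of April 2025: 2025-04-20.
May 2025 — 3rd Sunday is 2025-05-18.

2025-05-18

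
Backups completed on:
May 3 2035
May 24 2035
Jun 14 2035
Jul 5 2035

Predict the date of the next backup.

Jul 26 2035

Gaps between consecutive events: 21, 21, 21 days — a constant 21-day interval.
Jul 5 2035 + 21 days = Jul 26 2035.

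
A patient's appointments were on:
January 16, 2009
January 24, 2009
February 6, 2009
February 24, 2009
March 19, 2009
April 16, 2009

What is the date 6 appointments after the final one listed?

January 14, 2010

Gaps: 8, 13, 18, 23, 28 days — each gap is 5 larger than the previous one.
Next gap: 33 days. April 16, 2009 + 33 days = May 19, 2009.
Next gap: 38 days. May 19, 2009 + 38 days = June 26, 2009.
Next gap: 43 days. June 26, 2009 + 43 days = August 8, 2009.
Next gap: 48 days. August 8, 2009 + 48 days = September 25, 2009.
Next gap: 53 days. September 25, 2009 + 53 days = November 17, 2009.
Next gap: 58 days. November 17, 2009 + 58 days = January 14, 2010.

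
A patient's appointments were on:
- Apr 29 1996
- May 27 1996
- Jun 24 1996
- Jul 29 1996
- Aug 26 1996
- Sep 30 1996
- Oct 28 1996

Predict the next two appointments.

Every date is a Monday; gaps 28, 28, 35, 28, 35, 28 days.
Each is the last Monday of its month (at least one falls on the 29th or later, ruling out '4th Monday').
November 1996 ends with Monday Nov 25 1996.
December 1996 ends with Monday Dec 30 1996.

Nov 25 1996, Dec 30 1996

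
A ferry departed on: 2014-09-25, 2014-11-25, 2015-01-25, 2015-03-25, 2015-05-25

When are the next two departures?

Gaps: 61, 61, 59, 61 days — not constant. Every event is on the 25th of the month.
Pattern: the 25th of every 2 months.
Next: July 2015 → 2015-07-25.
September 2015: 2015-09-25.

2015-07-25, 2015-09-25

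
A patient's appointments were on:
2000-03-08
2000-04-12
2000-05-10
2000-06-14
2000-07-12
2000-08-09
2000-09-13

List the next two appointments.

2000-10-11, 2000-11-08

These are Wednesdays at 28- or 35-day spacing (35, 28, 35, 28, 28, 35).
The pattern: 2nd Wednesday of the month.
October 2000 — 2nd Wednesday is 2000-10-11.
November 2000 — 2nd Wednesday is 2000-11-08.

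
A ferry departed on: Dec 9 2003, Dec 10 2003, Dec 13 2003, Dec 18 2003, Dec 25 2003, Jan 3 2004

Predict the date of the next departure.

The spacing grows by 2 each time: 1, 3, 5, 7, 9 days.
Next gap: 11 days. Jan 3 2004 + 11 days = Jan 14 2004.

Jan 14 2004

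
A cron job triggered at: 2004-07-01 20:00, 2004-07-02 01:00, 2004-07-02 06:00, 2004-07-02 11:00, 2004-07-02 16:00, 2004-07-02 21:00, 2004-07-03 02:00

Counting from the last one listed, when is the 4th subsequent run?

Spacing: 5, 5, 5, 5, 5, 5 h — constant 5 h.
2004-07-03 02:00 + 5 h = 2004-07-03 07:00.
2004-07-03 07:00 + 5 h = 2004-07-03 12:00.
2004-07-03 12:00 + 5 h = 2004-07-03 17:00.
2004-07-03 17:00 + 5 h = 2004-07-03 22:00.

2004-07-03 22:00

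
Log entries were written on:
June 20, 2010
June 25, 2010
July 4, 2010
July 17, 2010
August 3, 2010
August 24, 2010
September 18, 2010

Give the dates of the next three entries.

The spacing grows by 4 each time: 5, 9, 13, 17, 21, 25 days.
Next gap: 29 days. September 18, 2010 + 29 days = October 17, 2010.
Next gap: 33 days. October 17, 2010 + 33 days = November 19, 2010.
Next gap: 37 days. November 19, 2010 + 37 days = December 26, 2010.

October 17, 2010; November 19, 2010; December 26, 2010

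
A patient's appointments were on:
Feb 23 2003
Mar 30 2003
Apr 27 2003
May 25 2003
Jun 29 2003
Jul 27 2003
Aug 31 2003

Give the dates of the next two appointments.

Every date is a Sunday; gaps 35, 28, 28, 35, 28, 35 days.
Each is the last Sunday of its month (at least one falls on the 29th or later, ruling out '4th Sunday').
September 2003 ends with Sunday Sep 28 2003.
Last Sunday of October 2003: Oct 26 2003.

Sep 28 2003, Oct 26 2003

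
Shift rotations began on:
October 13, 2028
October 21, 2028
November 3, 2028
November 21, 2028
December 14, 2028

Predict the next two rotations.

Gaps: 8, 13, 18, 23 days — each gap is 5 larger than the previous one.
Next gap: 28 days. December 14, 2028 + 28 days = January 11, 2029.
Next gap: 33 days. January 11, 2029 + 33 days = February 13, 2029.

January 11, 2029; February 13, 2029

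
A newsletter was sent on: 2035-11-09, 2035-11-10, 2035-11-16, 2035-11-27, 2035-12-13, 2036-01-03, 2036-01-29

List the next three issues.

2036-02-29, 2036-04-05, 2036-05-16

Intervals are 1, 6, 11, 16, 21, 26 days — an arithmetic progression with common difference 5.
Next gap: 31 days. 2036-01-29 + 31 days = 2036-02-29.
Next gap: 36 days. 2036-02-29 + 36 days = 2036-04-05.
Next gap: 41 days. 2036-04-05 + 41 days = 2036-05-16.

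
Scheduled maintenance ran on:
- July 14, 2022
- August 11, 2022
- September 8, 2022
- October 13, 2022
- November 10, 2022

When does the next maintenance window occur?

These are Thursdays at 28- or 35-day spacing (28, 28, 35, 28).
The pattern: 2nd Thursday of the month.
December 2022 — 2nd Thursday is December 8, 2022.

December 8, 2022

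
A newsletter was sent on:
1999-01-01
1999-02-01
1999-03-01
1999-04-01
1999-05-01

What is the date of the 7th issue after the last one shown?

1999-12-01

Gaps: 31, 28, 31, 30 days — not constant. Every event is on the 1st of the month.
Pattern: the 1st of each month.
June 1999: 1999-06-01.
July 1999: 1999-07-01.
August 1999: 1999-08-01.
Next: September 1999 → 1999-09-01.
Next: October 1999 → 1999-10-01.
November 1999: 1999-11-01.
Next: December 1999 → 1999-12-01.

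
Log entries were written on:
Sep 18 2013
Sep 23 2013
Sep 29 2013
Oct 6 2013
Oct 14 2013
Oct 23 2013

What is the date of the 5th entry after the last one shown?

Dec 22 2013

Intervals are 5, 6, 7, 8, 9 days — an arithmetic progression with common difference 1.
Next gap: 10 days. Oct 23 2013 + 10 days = Nov 2 2013.
Next gap: 11 days. Nov 2 2013 + 11 days = Nov 13 2013.
Next gap: 12 days. Nov 13 2013 + 12 days = Nov 25 2013.
Next gap: 13 days. Nov 25 2013 + 13 days = Dec 8 2013.
Next gap: 14 days. Dec 8 2013 + 14 days = Dec 22 2013.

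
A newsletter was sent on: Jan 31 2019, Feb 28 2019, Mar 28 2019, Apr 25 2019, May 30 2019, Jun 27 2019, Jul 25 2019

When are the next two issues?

Aug 29 2019, Sep 26 2019

These are Thursdays with 28, 28, 28, 35, 28, 28-day gaps.
Each is the final Thursday of its month — Jan 31 2019 is past the 28th, so '4th Thursday' doesn't fit.
August 2019 ends with Thursday Aug 29 2019.
September 2019 ends with Thursday Sep 26 2019.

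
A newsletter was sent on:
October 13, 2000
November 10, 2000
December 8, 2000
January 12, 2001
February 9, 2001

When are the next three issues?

All dates are Fridays, 28, 28, 35, 28 days apart.
Specifically, the 2nd Friday of each month.
2nd Friday of March 2001: March 9, 2001.
2nd Friday of April 2001: April 13, 2001.
2nd Friday of May 2001: May 11, 2001.

March 9, 2001; April 13, 2001; May 11, 2001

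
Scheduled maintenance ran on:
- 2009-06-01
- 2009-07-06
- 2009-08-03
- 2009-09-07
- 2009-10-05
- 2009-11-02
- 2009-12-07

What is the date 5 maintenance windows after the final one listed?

2010-05-03

All dates are Mondays, 35, 28, 35, 28, 28, 35 days apart.
Specifically, the 1st Monday of each month.
January 2010 — 1st Monday is 2010-01-04.
1st Monday of February 2010: 2010-02-01.
1st Monday of March 2010: 2010-03-01.
April 2010 — 1st Monday is 2010-04-05.
May 2010 — 1st Monday is 2010-05-03.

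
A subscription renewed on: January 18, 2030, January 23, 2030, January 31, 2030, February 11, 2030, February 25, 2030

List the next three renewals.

March 14, 2030; April 3, 2030; April 26, 2030

Gaps: 5, 8, 11, 14 days — each gap is 3 larger than the previous one.
Next gap: 17 days. February 25, 2030 + 17 days = March 14, 2030.
Next gap: 20 days. March 14, 2030 + 20 days = April 3, 2030.
Next gap: 23 days. April 3, 2030 + 23 days = April 26, 2030.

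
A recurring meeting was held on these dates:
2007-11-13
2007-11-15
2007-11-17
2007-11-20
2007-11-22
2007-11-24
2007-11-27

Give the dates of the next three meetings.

2007-11-29, 2007-12-01, 2007-12-04

Every event lands on a Tuesday or Thursday or Saturday (gaps cycle 2, 2, 3, 2, 2, 3).
So the schedule is: every Tuesday, Thursday and Saturday.
The following Thursday is 2007-11-29.
Next Saturday: 2007-12-01.
The following Tuesday is 2007-12-04.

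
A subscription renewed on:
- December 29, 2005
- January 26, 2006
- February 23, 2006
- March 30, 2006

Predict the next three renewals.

All Thursdays; the gaps (28, 28, 35) vary with month length.
This is the last Thursday of each month.
Last Thursday of April 2006: April 27, 2006.
Last Thursday of May 2006: May 25, 2006.
June 2006 ends with Thursday June 29, 2006.

April 27, 2006; May 25, 2006; June 29, 2006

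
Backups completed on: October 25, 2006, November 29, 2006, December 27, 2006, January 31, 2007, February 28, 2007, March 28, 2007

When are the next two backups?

April 25, 2007; May 30, 2007

These are Wednesdays with 35, 28, 35, 28, 28-day gaps.
Each is the final Wednesday of its month — November 29, 2006 is past the 28th, so '4th Wednesday' doesn't fit.
Last Wednesday of April 2007: April 25, 2007.
Last Wednesday of May 2007: May 30, 2007.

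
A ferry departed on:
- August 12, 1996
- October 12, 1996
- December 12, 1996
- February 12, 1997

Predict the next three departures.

April 12, 1997; June 12, 1997; August 12, 1997

Each date is the 12th; the gaps (61, 61, 62) track the month lengths.
The rule is the 12th of every 2 months.
Next: April 1997 → April 12, 1997.
Next: June 1997 → June 12, 1997.
August 1997: August 12, 1997.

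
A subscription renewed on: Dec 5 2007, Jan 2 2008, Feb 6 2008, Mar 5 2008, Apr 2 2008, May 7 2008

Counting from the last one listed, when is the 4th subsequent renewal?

These are Wednesdays at 28- or 35-day spacing (28, 35, 28, 28, 35).
The pattern: 1st Wednesday of the month.
June 2008 — 1st Wednesday is Jun 4 2008.
1st Wednesday of July 2008: Jul 2 2008.
1st Wednesday of August 2008: Aug 6 2008.
1st Wednesday of September 2008: Sep 3 2008.

Sep 3 2008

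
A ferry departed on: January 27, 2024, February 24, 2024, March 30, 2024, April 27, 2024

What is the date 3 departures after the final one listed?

All Saturdays; the gaps (28, 35, 28) vary with month length.
This is the last Saturday of each month.
May 2024 ends with Saturday May 25, 2024.
June 2024 ends with Saturday June 29, 2024.
Last Saturday of July 2024: July 27, 2024.

July 27, 2024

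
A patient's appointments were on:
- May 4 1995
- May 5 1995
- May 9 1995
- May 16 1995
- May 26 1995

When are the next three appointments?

Jun 8 1995, Jun 24 1995, Jul 13 1995

Intervals are 1, 4, 7, 10 days — an arithmetic progression with common difference 3.
Next gap: 13 days. May 26 1995 + 13 days = Jun 8 1995.
Next gap: 16 days. Jun 8 1995 + 16 days = Jun 24 1995.
Next gap: 19 days. Jun 24 1995 + 19 days = Jul 13 1995.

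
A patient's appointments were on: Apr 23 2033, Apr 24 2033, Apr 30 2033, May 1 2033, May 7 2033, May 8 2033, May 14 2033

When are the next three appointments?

Gaps: 1, 6, 1, 6, 1, 6 days — not constant, but cyclic with period 2.
The events fall on every Saturday and Sunday.
Next Sunday: May 15 2033.
Next Saturday: May 21 2033.
The following Sunday is May 22 2033.

May 15 2033, May 21 2033, May 22 2033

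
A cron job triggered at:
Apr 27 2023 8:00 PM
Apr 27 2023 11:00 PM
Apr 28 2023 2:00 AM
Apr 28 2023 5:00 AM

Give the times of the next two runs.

The interval is a steady 3 hours (3, 3, 3).
Apr 28 2023 5:00 AM + 3 h = Apr 28 2023 8:00 AM.
Apr 28 2023 8:00 AM + 3 h = Apr 28 2023 11:00 AM.

Apr 28 2023 8:00 AM, Apr 28 2023 11:00 AM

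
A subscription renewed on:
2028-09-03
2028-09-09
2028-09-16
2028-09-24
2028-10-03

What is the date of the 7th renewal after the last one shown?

The spacing grows by 1 each time: 6, 7, 8, 9 days.
Next gap: 10 days. 2028-10-03 + 10 days = 2028-10-13.
Next gap: 11 days. 2028-10-13 + 11 days = 2028-10-24.
Next gap: 12 days. 2028-10-24 + 12 days = 2028-11-05.
Next gap: 13 days. 2028-11-05 + 13 days = 2028-11-18.
Next gap: 14 days. 2028-11-18 + 14 days = 2028-12-02.
Next gap: 15 days. 2028-12-02 + 15 days = 2028-12-17.
Next gap: 16 days. 2028-12-17 + 16 days = 2029-01-02.

2029-01-02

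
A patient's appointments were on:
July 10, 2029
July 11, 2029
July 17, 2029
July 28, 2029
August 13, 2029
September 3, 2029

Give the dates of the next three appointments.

September 29, 2029; October 30, 2029; December 5, 2029

Intervals are 1, 6, 11, 16, 21 days — an arithmetic progression with common difference 5.
Next gap: 26 days. September 3, 2029 + 26 days = September 29, 2029.
Next gap: 31 days. September 29, 2029 + 31 days = October 30, 2029.
Next gap: 36 days. October 30, 2029 + 36 days = December 5, 2029.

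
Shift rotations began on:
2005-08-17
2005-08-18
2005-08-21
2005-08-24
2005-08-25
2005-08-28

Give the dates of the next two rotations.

2005-08-31, 2005-09-01

The gap pattern 1, 3, 3, 1, 3 repeats every 3 events.
These are the Wednesdays, Thursdays and Sundays of each week.
The following Wednesday is 2005-08-31.
The following Thursday is 2005-09-01.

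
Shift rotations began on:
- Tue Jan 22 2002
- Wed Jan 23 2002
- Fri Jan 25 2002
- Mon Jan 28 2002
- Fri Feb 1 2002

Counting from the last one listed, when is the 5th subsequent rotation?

Gaps: 1, 2, 3, 4 days — each gap is 1 larger than the previous one.
Next gap: 5 days. Fri Feb 1 2002 + 5 days = Wed Feb 6 2002.
Next gap: 6 days. Wed Feb 6 2002 + 6 days = Tue Feb 12 2002.
Next gap: 7 days. Tue Feb 12 2002 + 7 days = Tue Feb 19 2002.
Next gap: 8 days. Tue Feb 19 2002 + 8 days = Wed Feb 27 2002.
Next gap: 9 days. Wed Feb 27 2002 + 9 days = Fri Mar 8 2002.

Fri Mar 8 2002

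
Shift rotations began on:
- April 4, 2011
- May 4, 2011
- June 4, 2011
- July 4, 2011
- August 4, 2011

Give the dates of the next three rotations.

Each date is the 4th; the gaps (30, 31, 30, 31) track the month lengths.
The rule is the 4th of each month.
Next: September 2011 → September 4, 2011.
Next: October 2011 → October 4, 2011.
Next: November 2011 → November 4, 2011.

September 4, 2011; October 4, 2011; November 4, 2011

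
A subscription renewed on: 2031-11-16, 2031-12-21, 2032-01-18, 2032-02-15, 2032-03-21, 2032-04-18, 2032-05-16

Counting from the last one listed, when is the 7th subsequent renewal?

2032-12-19

Gaps: 35, 28, 28, 35, 28, 28 days — a mix of 28 and 35. Every date is a Sunday.
Each is the 3rd Sunday of its month.
3rd Sunday of June 2032: 2032-06-20.
July 2032 — 3rd Sunday is 2032-07-18.
August 2032 — 3rd Sunday is 2032-08-15.
September 2032 — 3rd Sunday is 2032-09-19.
3rd Sunday of October 2032: 2032-10-17.
3rd Sunday of November 2032: 2032-11-21.
December 2032 — 3rd Sunday is 2032-12-19.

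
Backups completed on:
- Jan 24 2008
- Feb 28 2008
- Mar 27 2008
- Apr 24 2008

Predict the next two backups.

Gaps: 35, 28, 28 days — a mix of 28 and 35. Every date is a Thursday.
Each is the 4th Thursday of its month.
4th Thursday of May 2008: May 22 2008.
4th Thursday of June 2008: Jun 26 2008.

May 22 2008, Jun 26 2008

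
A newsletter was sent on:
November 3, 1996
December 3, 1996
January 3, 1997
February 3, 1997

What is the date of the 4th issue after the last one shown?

June 3, 1997

The day-of-month is always 3 (30, 31, 31 days between events).
So this recurs on the 3rd of each month.
March 1997: March 3, 1997.
Next: April 1997 → April 3, 1997.
May 1997: May 3, 1997.
Next: June 1997 → June 3, 1997.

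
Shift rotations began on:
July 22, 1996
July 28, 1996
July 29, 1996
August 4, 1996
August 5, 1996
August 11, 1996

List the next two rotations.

Every event lands on a Monday or Sunday (gaps cycle 6, 1, 6, 1, 6).
So the schedule is: every Monday and Sunday.
The following Monday is August 12, 1996.
Next Sunday: August 18, 1996.

August 12, 1996; August 18, 1996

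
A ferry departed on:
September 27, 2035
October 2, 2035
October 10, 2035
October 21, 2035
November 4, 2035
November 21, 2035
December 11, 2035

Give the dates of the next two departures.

Intervals are 5, 8, 11, 14, 17, 20 days — an arithmetic progression with common difference 3.
Next gap: 23 days. December 11, 2035 + 23 days = January 3, 2036.
Next gap: 26 days. January 3, 2036 + 26 days = January 29, 2036.

January 3, 2036; January 29, 2036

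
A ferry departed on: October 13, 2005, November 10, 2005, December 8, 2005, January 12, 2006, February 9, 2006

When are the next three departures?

Gaps: 28, 28, 35, 28 days — a mix of 28 and 35. Every date is a Thursday.
Each is the 2nd Thursday of its month.
2nd Thursday of March 2006: March 9, 2006.
2nd Thursday of April 2006: April 13, 2006.
2nd Thursday of May 2006: May 11, 2006.

March 9, 2006; April 13, 2006; May 11, 2006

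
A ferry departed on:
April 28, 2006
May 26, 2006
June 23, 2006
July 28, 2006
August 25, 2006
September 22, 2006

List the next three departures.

All dates are Fridays, 28, 28, 35, 28, 28 days apart.
Specifically, the 4th Friday of each month.
4th Friday of October 2006: October 27, 2006.
4th Friday of November 2006: November 24, 2006.
December 2006 — 4th Friday is December 22, 2006.

October 27, 2006; November 24, 2006; December 22, 2006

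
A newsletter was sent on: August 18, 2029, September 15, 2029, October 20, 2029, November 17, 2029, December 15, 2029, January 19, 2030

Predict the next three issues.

February 16, 2030; March 16, 2030; April 20, 2030

These are Saturdays at 28- or 35-day spacing (28, 35, 28, 28, 35).
The pattern: 3rd Saturday of the month.
February 2030 — 3rd Saturday is February 16, 2030.
3rd Saturday of March 2030: March 16, 2030.
April 2030 — 3rd Saturday is April 20, 2030.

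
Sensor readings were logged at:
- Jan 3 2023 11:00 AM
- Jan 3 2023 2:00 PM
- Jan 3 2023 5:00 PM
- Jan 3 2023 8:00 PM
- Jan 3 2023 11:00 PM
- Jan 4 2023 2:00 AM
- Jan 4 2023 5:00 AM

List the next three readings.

Spacing: 3, 3, 3, 3, 3, 3 h — constant 3 h.
Jan 4 2023 5:00 AM + 3 h = Jan 4 2023 8:00 AM.
Jan 4 2023 8:00 AM + 3 h = Jan 4 2023 11:00 AM.
Jan 4 2023 11:00 AM + 3 h = Jan 4 2023 2:00 PM.

Jan 4 2023 8:00 AM, Jan 4 2023 11:00 AM, Jan 4 2023 2:00 PM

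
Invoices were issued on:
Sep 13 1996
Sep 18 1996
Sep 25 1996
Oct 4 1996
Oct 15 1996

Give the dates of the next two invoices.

Oct 28 1996, Nov 12 1996

Intervals are 5, 7, 9, 11 days — an arithmetic progression with common difference 2.
Next gap: 13 days. Oct 15 1996 + 13 days = Oct 28 1996.
Next gap: 15 days. Oct 28 1996 + 15 days = Nov 12 1996.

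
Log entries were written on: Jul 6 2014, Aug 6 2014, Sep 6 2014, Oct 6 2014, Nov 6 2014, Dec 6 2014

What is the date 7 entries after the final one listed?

Gaps: 31, 31, 30, 31, 30 days — not constant. Every event is on the 6th of the month.
Pattern: the 6th of each month.
January 2015: Jan 6 2015.
Next: February 2015 → Feb 6 2015.
Next: March 2015 → Mar 6 2015.
Next: April 2015 → Apr 6 2015.
May 2015: May 6 2015.
June 2015: Jun 6 2015.
July 2015: Jul 6 2015.

Jul 6 2015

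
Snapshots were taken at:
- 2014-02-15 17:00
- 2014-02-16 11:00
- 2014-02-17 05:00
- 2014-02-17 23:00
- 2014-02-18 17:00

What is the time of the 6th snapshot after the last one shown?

2014-02-23 05:00

Gaps: 18, 18, 18, 18 hours — each event is 18 hours after the previous one.
2014-02-18 17:00 + 18 h = 2014-02-19 11:00.
2014-02-19 11:00 + 18 h = 2014-02-20 05:00.
2014-02-20 05:00 + 18 h = 2014-02-20 23:00.
2014-02-20 23:00 + 18 h = 2014-02-21 17:00.
2014-02-21 17:00 + 18 h = 2014-02-22 11:00.
2014-02-22 11:00 + 18 h = 2014-02-23 05:00.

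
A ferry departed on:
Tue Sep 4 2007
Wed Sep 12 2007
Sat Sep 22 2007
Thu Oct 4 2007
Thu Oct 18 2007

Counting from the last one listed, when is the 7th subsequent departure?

The spacing grows by 2 each time: 8, 10, 12, 14 days.
Next gap: 16 days. Thu Oct 18 2007 + 16 days = Sat Nov 3 2007.
Next gap: 18 days. Sat Nov 3 2007 + 18 days = Wed Nov 21 2007.
Next gap: 20 days. Wed Nov 21 2007 + 20 days = Tue Dec 11 2007.
Next gap: 22 days. Tue Dec 11 2007 + 22 days = Wed Jan 2 2008.
Next gap: 24 days. Wed Jan 2 2008 + 24 days = Sat Jan 26 2008.
Next gap: 26 days. Sat Jan 26 2008 + 26 days = Thu Feb 21 2008.
Next gap: 28 days. Thu Feb 21 2008 + 28 days = Thu Mar 20 2008.

Thu Mar 20 2008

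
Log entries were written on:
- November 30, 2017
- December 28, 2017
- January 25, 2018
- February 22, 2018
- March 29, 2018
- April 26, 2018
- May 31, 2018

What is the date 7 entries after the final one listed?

Every date is a Thursday; gaps 28, 28, 28, 35, 28, 35 days.
Each is the last Thursday of its month (at least one falls on the 29th or later, ruling out '4th Thursday').
June 2018 ends with Thursday June 28, 2018.
Last Thursday of July 2018: July 26, 2018.
Last Thursday of August 2018: August 30, 2018.
September 2018 ends with Thursday September 27, 2018.
Last Thursday of October 2018: October 25, 2018.
November 2018 ends with Thursday November 29, 2018.
December 2018 ends with Thursday December 27, 2018.

December 27, 2018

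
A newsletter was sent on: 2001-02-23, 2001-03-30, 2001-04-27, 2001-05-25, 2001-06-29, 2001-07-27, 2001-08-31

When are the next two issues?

All Fridays; the gaps (35, 28, 28, 35, 28, 35) vary with month length.
This is the last Friday of each month.
Last Friday of September 2001: 2001-09-28.
Last Friday of October 2001: 2001-10-26.

2001-09-28, 2001-10-26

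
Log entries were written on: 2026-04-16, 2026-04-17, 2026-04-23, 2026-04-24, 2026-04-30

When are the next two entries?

The gap pattern 1, 6, 1, 6 repeats every 2 events.
These are the Thursdays and Fridays of each week.
Next Friday: 2026-05-01.
Next Thursday: 2026-05-07.

2026-05-01, 2026-05-07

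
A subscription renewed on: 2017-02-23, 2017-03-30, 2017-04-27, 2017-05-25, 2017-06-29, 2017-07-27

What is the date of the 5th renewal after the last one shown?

2017-12-28

These are Thursdays with 35, 28, 28, 35, 28-day gaps.
Each is the final Thursday of its month — 2017-03-30 is past the 28th, so '4th Thursday' doesn't fit.
Last Thursday of August 2017: 2017-08-31.
September 2017 ends with Thursday 2017-09-28.
Last Thursday of October 2017: 2017-10-26.
November 2017 ends with Thursday 2017-11-30.
December 2017 ends with Thursday 2017-12-28.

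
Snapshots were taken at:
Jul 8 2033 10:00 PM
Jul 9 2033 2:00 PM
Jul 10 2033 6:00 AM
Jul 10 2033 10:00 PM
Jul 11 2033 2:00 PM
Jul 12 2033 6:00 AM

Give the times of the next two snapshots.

Jul 12 2033 10:00 PM, Jul 13 2033 2:00 PM

Spacing: 16, 16, 16, 16, 16 h — constant 16 h.
Jul 12 2033 6:00 AM + 16 h = Jul 12 2033 10:00 PM.
Jul 12 2033 10:00 PM + 16 h = Jul 13 2033 2:00 PM.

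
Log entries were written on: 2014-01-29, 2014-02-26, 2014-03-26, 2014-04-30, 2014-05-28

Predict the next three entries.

2014-06-25, 2014-07-30, 2014-08-27

Every date is a Wednesday; gaps 28, 28, 35, 28 days.
Each is the last Wednesday of its month (at least one falls on the 29th or later, ruling out '4th Wednesday').
June 2014 ends with Wednesday 2014-06-25.
July 2014 ends with Wednesday 2014-07-30.
Last Wednesday of August 2014: 2014-08-27.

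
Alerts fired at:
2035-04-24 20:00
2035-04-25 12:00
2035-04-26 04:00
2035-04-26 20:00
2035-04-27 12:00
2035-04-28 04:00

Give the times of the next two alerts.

2035-04-28 20:00, 2035-04-29 12:00

Gaps: 16, 16, 16, 16, 16 hours — each event is 16 hours after the previous one.
2035-04-28 04:00 + 16 h = 2035-04-28 20:00.
2035-04-28 20:00 + 16 h = 2035-04-29 12:00.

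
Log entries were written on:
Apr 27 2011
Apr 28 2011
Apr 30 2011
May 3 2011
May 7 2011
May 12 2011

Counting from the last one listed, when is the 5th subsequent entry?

Jun 21 2011

Gaps: 1, 2, 3, 4, 5 days — each gap is 1 larger than the previous one.
Next gap: 6 days. May 12 2011 + 6 days = May 18 2011.
Next gap: 7 days. May 18 2011 + 7 days = May 25 2011.
Next gap: 8 days. May 25 2011 + 8 days = Jun 2 2011.
Next gap: 9 days. Jun 2 2011 + 9 days = Jun 11 2011.
Next gap: 10 days. Jun 11 2011 + 10 days = Jun 21 2011.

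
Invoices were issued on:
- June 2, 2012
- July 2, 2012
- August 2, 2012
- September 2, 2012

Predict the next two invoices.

Each date is the 2nd; the gaps (30, 31, 31) track the month lengths.
The rule is the 2nd of each month.
Next: October 2012 → October 2, 2012.
Next: November 2012 → November 2, 2012.

October 2, 2012; November 2, 2012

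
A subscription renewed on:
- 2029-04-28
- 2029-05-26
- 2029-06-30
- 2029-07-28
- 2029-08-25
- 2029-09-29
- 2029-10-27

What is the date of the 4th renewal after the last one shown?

2030-02-23

Every date is a Saturday; gaps 28, 35, 28, 28, 35, 28 days.
Each is the last Saturday of its month (at least one falls on the 29th or later, ruling out '4th Saturday').
Last Saturday of November 2029: 2029-11-24.
Last Saturday of December 2029: 2029-12-29.
Last Saturday of January 2030: 2030-01-26.
February 2030 ends with Saturday 2030-02-23.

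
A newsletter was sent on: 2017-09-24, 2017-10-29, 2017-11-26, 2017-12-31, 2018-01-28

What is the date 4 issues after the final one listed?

All Sundays; the gaps (35, 28, 35, 28) vary with month length.
This is the last Sunday of each month.
Last Sunday of February 2018: 2018-02-25.
Last Sunday of March 2018: 2018-03-25.
Last Sunday of April 2018: 2018-04-29.
Last Sunday of May 2018: 2018-05-27.

2018-05-27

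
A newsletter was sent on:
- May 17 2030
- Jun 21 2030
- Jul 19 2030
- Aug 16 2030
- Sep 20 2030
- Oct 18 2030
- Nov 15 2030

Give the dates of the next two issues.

These are Fridays at 28- or 35-day spacing (35, 28, 28, 35, 28, 28).
The pattern: 3rd Friday of the month.
3rd Friday of December 2030: Dec 20 2030.
January 2031 — 3rd Friday is Jan 17 2031.

Dec 20 2030, Jan 17 2031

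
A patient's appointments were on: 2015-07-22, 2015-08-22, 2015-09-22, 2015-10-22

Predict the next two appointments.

Gaps: 31, 31, 30 days — not constant. Every event is on the 22nd of the month.
Pattern: the 22nd of each month.
Next: November 2015 → 2015-11-22.
December 2015: 2015-12-22.

2015-11-22, 2015-12-22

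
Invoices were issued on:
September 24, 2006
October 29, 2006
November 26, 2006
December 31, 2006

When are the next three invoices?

January 28, 2007; February 25, 2007; March 25, 2007

All Sundays; the gaps (35, 28, 35) vary with month length.
This is the last Sunday of each month.
January 2007 ends with Sunday January 28, 2007.
February 2007 ends with Sunday February 25, 2007.
Last Sunday of March 2007: March 25, 2007.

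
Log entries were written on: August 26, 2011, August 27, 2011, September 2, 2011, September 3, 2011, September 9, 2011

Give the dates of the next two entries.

September 10, 2011; September 16, 2011

Every event lands on a Friday or Saturday (gaps cycle 1, 6, 1, 6).
So the schedule is: every Friday and Saturday.
Next Saturday: September 10, 2011.
Next Friday: September 16, 2011.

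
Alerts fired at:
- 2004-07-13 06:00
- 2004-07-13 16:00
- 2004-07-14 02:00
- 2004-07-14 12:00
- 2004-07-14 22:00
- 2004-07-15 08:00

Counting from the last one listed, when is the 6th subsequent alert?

Gaps: 10, 10, 10, 10, 10 hours — each event is 10 hours after the previous one.
2004-07-15 08:00 + 10 h = 2004-07-15 18:00.
2004-07-15 18:00 + 10 h = 2004-07-16 04:00.
2004-07-16 04:00 + 10 h = 2004-07-16 14:00.
2004-07-16 14:00 + 10 h = 2004-07-17 00:00.
2004-07-17 00:00 + 10 h = 2004-07-17 10:00.
2004-07-17 10:00 + 10 h = 2004-07-17 20:00.

2004-07-17 20:00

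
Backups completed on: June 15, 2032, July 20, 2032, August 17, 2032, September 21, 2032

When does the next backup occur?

October 19, 2032

All dates are Tuesdays, 35, 28, 35 days apart.
Specifically, the 3rd Tuesday of each month.
3rd Tuesday of October 2032: October 19, 2032.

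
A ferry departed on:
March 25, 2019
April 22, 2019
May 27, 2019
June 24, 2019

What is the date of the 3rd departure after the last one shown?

All dates are Mondays, 28, 35, 28 days apart.
Specifically, the 4th Monday of each month.
July 2019 — 4th Monday is July 22, 2019.
August 2019 — 4th Monday is August 26, 2019.
September 2019 — 4th Monday is September 23, 2019.

September 23, 2019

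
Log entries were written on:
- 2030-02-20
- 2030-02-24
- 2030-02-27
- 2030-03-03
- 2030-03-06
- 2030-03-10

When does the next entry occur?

Every event lands on a Wednesday or Sunday (gaps cycle 4, 3, 4, 3, 4).
So the schedule is: every Wednesday and Sunday.
Next Wednesday: 2030-03-13.

2030-03-13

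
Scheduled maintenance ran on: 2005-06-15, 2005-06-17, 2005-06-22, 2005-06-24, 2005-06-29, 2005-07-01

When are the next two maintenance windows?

2005-07-06, 2005-07-08

The gap pattern 2, 5, 2, 5, 2 repeats every 2 events.
These are the Wednesdays and Fridays of each week.
The following Wednesday is 2005-07-06.
The following Friday is 2005-07-08.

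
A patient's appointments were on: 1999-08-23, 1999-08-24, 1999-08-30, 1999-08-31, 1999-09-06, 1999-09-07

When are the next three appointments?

Every event lands on a Monday or Tuesday (gaps cycle 1, 6, 1, 6, 1).
So the schedule is: every Monday and Tuesday.
The following Monday is 1999-09-13.
Next Tuesday: 1999-09-14.
Next Monday: 1999-09-20.

1999-09-13, 1999-09-14, 1999-09-20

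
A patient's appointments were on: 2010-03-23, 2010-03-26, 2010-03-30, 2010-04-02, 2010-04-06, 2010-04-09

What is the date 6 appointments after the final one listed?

Gaps: 3, 4, 3, 4, 3 days — not constant, but cyclic with period 2.
The events fall on every Tuesday and Friday.
The following Tuesday is 2010-04-13.
Next Friday: 2010-04-16.
Next Tuesday: 2010-04-20.
The following Friday is 2010-04-23.
The following Tuesday is 2010-04-27.
Next Friday: 2010-04-30.

2010-04-30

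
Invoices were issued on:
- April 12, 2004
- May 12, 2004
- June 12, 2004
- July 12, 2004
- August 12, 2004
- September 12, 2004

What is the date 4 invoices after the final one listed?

Gaps: 30, 31, 30, 31, 31 days — not constant. Every event is on the 12th of the month.
Pattern: the 12th of each month.
October 2004: October 12, 2004.
November 2004: November 12, 2004.
Next: December 2004 → December 12, 2004.
January 2005: January 12, 2005.

January 12, 2005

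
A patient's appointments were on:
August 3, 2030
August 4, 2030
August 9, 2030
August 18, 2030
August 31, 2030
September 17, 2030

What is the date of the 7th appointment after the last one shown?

May 6, 2031

Intervals are 1, 5, 9, 13, 17 days — an arithmetic progression with common difference 4.
Next gap: 21 days. September 17, 2030 + 21 days = October 8, 2030.
Next gap: 25 days. October 8, 2030 + 25 days = November 2, 2030.
Next gap: 29 days. November 2, 2030 + 29 days = December 1, 2030.
Next gap: 33 days. December 1, 2030 + 33 days = January 3, 2031.
Next gap: 37 days. January 3, 2031 + 37 days = February 9, 2031.
Next gap: 41 days. February 9, 2031 + 41 days = March 22, 2031.
Next gap: 45 days. March 22, 2031 + 45 days = May 6, 2031.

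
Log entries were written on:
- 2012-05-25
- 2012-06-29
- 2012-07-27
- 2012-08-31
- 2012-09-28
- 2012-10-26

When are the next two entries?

2012-11-30, 2012-12-28

Every date is a Friday; gaps 35, 28, 35, 28, 28 days.
Each is the last Friday of its month (at least one falls on the 29th or later, ruling out '4th Friday').
Last Friday of November 2012: 2012-11-30.
Last Friday of December 2012: 2012-12-28.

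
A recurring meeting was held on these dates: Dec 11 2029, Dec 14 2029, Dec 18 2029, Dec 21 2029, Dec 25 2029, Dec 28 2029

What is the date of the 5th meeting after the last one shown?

Every event lands on a Tuesday or Friday (gaps cycle 3, 4, 3, 4, 3).
So the schedule is: every Tuesday and Friday.
Next Tuesday: Jan 1 2030.
Next Friday: Jan 4 2030.
The following Tuesday is Jan 8 2030.
The following Friday is Jan 11 2030.
Next Tuesday: Jan 15 2030.

Jan 15 2030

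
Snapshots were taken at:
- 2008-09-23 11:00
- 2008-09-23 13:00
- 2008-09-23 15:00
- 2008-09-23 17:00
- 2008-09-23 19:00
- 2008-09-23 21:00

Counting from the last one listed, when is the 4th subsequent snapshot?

Gaps: 2, 2, 2, 2, 2 hours — each event is 2 hours after the previous one.
2008-09-23 21:00 + 2 h = 2008-09-23 23:00.
2008-09-23 23:00 + 2 h = 2008-09-24 01:00.
2008-09-24 01:00 + 2 h = 2008-09-24 03:00.
2008-09-24 03:00 + 2 h = 2008-09-24 05:00.

2008-09-24 05:00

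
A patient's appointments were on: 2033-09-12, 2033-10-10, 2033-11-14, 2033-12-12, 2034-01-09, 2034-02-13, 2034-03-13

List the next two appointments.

These are Mondays at 28- or 35-day spacing (28, 35, 28, 28, 35, 28).
The pattern: 2nd Monday of the month.
2nd Monday of April 2034: 2034-04-10.
2nd Monday of May 2034: 2034-05-08.

2034-04-10, 2034-05-08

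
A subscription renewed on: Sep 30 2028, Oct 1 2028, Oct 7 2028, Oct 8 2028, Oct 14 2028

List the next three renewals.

Gaps: 1, 6, 1, 6 days — not constant, but cyclic with period 2.
The events fall on every Saturday and Sunday.
The following Sunday is Oct 15 2028.
Next Saturday: Oct 21 2028.
Next Sunday: Oct 22 2028.

Oct 15 2028, Oct 21 2028, Oct 22 2028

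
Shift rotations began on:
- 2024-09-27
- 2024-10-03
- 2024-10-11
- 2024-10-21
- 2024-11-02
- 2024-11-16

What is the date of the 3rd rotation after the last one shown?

2025-01-09

The spacing grows by 2 each time: 6, 8, 10, 12, 14 days.
Next gap: 16 days. 2024-11-16 + 16 days = 2024-12-02.
Next gap: 18 days. 2024-12-02 + 18 days = 2024-12-20.
Next gap: 20 days. 2024-12-20 + 20 days = 2025-01-09.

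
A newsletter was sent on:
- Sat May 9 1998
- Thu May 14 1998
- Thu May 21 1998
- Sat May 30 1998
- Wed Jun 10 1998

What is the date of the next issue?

The spacing grows by 2 each time: 5, 7, 9, 11 days.
Next gap: 13 days. Wed Jun 10 1998 + 13 days = Tue Jun 23 1998.

Tue Jun 23 1998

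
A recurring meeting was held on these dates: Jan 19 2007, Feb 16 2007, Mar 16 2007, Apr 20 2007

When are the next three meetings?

May 18 2007, Jun 15 2007, Jul 20 2007

All dates are Fridays, 28, 28, 35 days apart.
Specifically, the 3rd Friday of each month.
May 2007 — 3rd Friday is May 18 2007.
June 2007 — 3rd Friday is Jun 15 2007.
3rd Friday of July 2007: Jul 20 2007.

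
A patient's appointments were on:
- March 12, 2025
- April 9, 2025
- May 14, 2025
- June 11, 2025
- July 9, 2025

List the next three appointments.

August 13, 2025; September 10, 2025; October 8, 2025

All dates are Wednesdays, 28, 35, 28, 28 days apart.
Specifically, the 2nd Wednesday of each month.
August 2025 — 2nd Wednesday is August 13, 2025.
September 2025 — 2nd Wednesday is September 10, 2025.
2nd Wednesday of October 2025: October 8, 2025.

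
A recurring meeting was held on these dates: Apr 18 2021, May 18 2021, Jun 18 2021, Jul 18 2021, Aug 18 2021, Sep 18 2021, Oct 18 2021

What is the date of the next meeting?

Gaps: 30, 31, 30, 31, 31, 30 days — not constant. Every event is on the 18th of the month.
Pattern: the 18th of each month.
November 2021: Nov 18 2021.

Nov 18 2021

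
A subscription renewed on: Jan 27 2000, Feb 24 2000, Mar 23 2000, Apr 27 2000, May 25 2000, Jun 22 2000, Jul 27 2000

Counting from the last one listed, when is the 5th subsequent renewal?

Gaps: 28, 28, 35, 28, 28, 35 days — a mix of 28 and 35. Every date is a Thursday.
Each is the 4th Thursday of its month.
August 2000 — 4th Thursday is Aug 24 2000.
September 2000 — 4th Thursday is Sep 28 2000.
October 2000 — 4th Thursday is Oct 26 2000.
November 2000 — 4th Thursday is Nov 23 2000.
December 2000 — 4th Thursday is Dec 28 2000.

Dec 28 2000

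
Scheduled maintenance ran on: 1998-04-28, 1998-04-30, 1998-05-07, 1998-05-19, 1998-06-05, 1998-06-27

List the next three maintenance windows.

Intervals are 2, 7, 12, 17, 22 days — an arithmetic progression with common difference 5.
Next gap: 27 days. 1998-06-27 + 27 days = 1998-07-24.
Next gap: 32 days. 1998-07-24 + 32 days = 1998-08-25.
Next gap: 37 days. 1998-08-25 + 37 days = 1998-10-01.

1998-07-24, 1998-08-25, 1998-10-01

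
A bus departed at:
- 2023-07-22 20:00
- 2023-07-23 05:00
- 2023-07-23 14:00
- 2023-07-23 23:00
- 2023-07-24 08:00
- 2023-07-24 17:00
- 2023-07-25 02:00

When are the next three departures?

The interval is a steady 9 hours (9, 9, 9, 9, 9, 9).
2023-07-25 02:00 + 9 h = 2023-07-25 11:00.
2023-07-25 11:00 + 9 h = 2023-07-25 20:00.
2023-07-25 20:00 + 9 h = 2023-07-26 05:00.

2023-07-25 11:00, 2023-07-25 20:00, 2023-07-26 05:00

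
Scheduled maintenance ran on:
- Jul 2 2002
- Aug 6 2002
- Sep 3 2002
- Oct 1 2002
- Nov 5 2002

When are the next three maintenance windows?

Dec 3 2002, Jan 7 2003, Feb 4 2003

These are Tuesdays at 28- or 35-day spacing (35, 28, 28, 35).
The pattern: 1st Tuesday of the month.
1st Tuesday of December 2002: Dec 3 2002.
January 2003 — 1st Tuesday is Jan 7 2003.
February 2003 — 1st Tuesday is Feb 4 2003.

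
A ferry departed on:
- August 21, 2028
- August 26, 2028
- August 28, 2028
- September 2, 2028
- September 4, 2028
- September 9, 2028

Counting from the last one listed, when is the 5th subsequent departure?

September 25, 2028

The gap pattern 5, 2, 5, 2, 5 repeats every 2 events.
These are the Mondays and Saturdays of each week.
Next Monday: September 11, 2028.
The following Saturday is September 16, 2028.
Next Monday: September 18, 2028.
The following Saturday is September 23, 2028.
Next Monday: September 25, 2028.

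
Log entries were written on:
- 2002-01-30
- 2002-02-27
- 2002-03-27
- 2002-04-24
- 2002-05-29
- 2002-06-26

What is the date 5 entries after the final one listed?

These are Wednesdays with 28, 28, 28, 35, 28-day gaps.
Each is the final Wednesday of its month — 2002-01-30 is past the 28th, so '4th Wednesday' doesn't fit.
July 2002 ends with Wednesday 2002-07-31.
Last Wednesday of August 2002: 2002-08-28.
Last Wednesday of September 2002: 2002-09-25.
Last Wednesday of October 2002: 2002-10-30.
November 2002 ends with Wednesday 2002-11-27.

2002-11-27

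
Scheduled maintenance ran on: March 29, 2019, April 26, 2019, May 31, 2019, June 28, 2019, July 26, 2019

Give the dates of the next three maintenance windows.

Every date is a Friday; gaps 28, 35, 28, 28 days.
Each is the last Friday of its month (at least one falls on the 29th or later, ruling out '4th Friday').
August 2019 ends with Friday August 30, 2019.
Last Friday of September 2019: September 27, 2019.
October 2019 ends with Friday October 25, 2019.

August 30, 2019; September 27, 2019; October 25, 2019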